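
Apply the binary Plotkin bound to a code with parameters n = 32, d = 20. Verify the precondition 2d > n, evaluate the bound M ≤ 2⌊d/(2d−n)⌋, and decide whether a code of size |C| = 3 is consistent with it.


Plotkin bound M ≤ 4; given |C| = 3 ≤ bound (satisfied).

Check applicability: 2d = 40, n = 32.
2d − n = 8 > 0, so Plotkin applies.
Compute d/(2d−n) = 20/8 ≈ 2.5000.
⌊d/(2d−n)⌋ = 2.
Plotkin bound: M ≤ 2·2 = 4.
Given |C| = 3, check: satisfied.
This |C| is below the Plotkin bound.


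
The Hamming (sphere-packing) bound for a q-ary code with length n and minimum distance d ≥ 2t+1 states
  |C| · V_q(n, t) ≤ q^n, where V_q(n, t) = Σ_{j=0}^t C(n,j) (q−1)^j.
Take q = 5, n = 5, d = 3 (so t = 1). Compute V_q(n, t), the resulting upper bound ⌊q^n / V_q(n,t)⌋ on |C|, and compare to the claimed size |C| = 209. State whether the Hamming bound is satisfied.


V_q(n, t) = 21, q^n = 3125, Hamming bound = 148, |C| = 209 > bound (violated).

Step 1: Compute V_q(n, t) = Σ_{j=0}^1 C(n, j) (q−1)^j.
  j = 0: C(5,0)·(4)^0 = 1·1 = 1.
  j = 1: C(5,1)·(4)^1 = 5·4 = 20.
  V_q(n, t) = 1 + 20 = 21.
Step 2: q^n = 5^5 = 3125.
Step 3: Hamming bound ⌊q^n / V_q(n,t)⌋ = ⌊3125/21⌋ = 148.
Step 4: Compare |C| = 209 to 148: violated.
The claimed |C| lies above the Hamming bound, so no 5-ary code of length 5 with d ≥ 3 can have 209 codewords.


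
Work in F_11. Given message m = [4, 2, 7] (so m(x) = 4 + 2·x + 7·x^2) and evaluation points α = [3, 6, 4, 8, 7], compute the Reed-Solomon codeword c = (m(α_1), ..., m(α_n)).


c = [7, 4, 3, 6, 9]

Message polynomial: m(x) = 4 + 2·x + 7·x^2 (mod 11).
For each evaluation point α_i, compute m(α_i) mod 11:
  α_1 = 3: Horner steps 7 → 1 → 7, so m(3) = 7.
  α_2 = 6: Horner steps 7 → 0 → 4, so m(6) = 4.
  α_3 = 4: Horner steps 7 → 8 → 3, so m(4) = 3.
  α_4 = 8: Horner steps 7 → 3 → 6, so m(8) = 6.
  α_5 = 7: Horner steps 7 → 7 → 9, so m(7) = 9.
Codeword c = [7, 4, 3, 6, 9] ∈ F_11^5.


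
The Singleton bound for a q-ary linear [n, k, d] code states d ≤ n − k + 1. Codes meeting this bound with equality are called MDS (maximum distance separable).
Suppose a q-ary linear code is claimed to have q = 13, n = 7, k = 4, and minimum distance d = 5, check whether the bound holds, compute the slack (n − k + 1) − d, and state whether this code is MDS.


Singleton RHS = n − k + 1 = 4, slack = -1, bound violated (no such code; not MDS).

Singleton bound: d ≤ n − k + 1.
Here n = 7, k = 4, so n − k + 1 = 4.
Given d = 5, check d ≤ 4: NO.
Slack = (n − k + 1) − d = -1.
The slack is negative: d = 5 exceeds n − k + 1 = 4 by 1, so the Singleton bound is violated and no linear [7, 4, 5]_13 code can exist. In particular it is not MDS (MDS requires d = n − k + 1 exactly).
Description: the claimed parameters are [7, 4, 5]_13; such a code would be impossible (violates the Singleton bound).


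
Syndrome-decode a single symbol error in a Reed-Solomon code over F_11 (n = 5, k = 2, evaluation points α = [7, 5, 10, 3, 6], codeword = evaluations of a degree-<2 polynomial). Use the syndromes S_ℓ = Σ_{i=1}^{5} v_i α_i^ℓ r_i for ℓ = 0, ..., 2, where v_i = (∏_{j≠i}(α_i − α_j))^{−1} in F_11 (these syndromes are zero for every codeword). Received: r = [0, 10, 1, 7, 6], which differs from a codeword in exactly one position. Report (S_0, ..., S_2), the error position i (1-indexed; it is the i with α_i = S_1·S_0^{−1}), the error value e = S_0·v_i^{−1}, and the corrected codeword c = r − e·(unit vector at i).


S = (1, 7, 5), error at position 1, error magnitude e = 9, c = [2, 10, 1, 7, 6].

Step 1: column multipliers v_i = (∏_{j≠i}(α_i − α_j))^{−1} mod 11.
  i = 1 (α = 7): (7−5)(7−10)(7−3)(7−6) = 2·(−3)·4·1 = −24 ≡ 9, so v_1 = 9^{−1} = 5 (mod 11).
  i = 2 (α = 5): (5−7)(5−10)(5−3)(5−6) = (−2)·(−5)·2·(−1) = −20 ≡ 2, so v_2 = 2^{−1} = 6 (mod 11).
  i = 3 (α = 10): (10−7)(10−5)(10−3)(10−6) = 3·5·7·4 = 420 ≡ 2, so v_3 = 2^{−1} = 6 (mod 11).
  i = 4 (α = 3): (3−7)(3−5)(3−10)(3−6) = (−4)·(−2)·(−7)·(−3) = 168 ≡ 3, so v_4 = 3^{−1} = 4 (mod 11).
  i = 5 (α = 6): (6−7)(6−5)(6−10)(6−3) = (−1)·1·(−4)·3 = 12 ≡ 1, so v_5 = 1^{−1} = 1 (mod 11).
  v = [5, 6, 6, 4, 1].
Step 2: syndromes of r = [0, 10, 1, 7, 6] (all sums mod 11).
  S_0 = Σ v_i r_i = 5·0 + 6·10 + 6·1 + 4·7 + 1·6 = 100 ≡ 1.
  S_1 = Σ v_i α_i r_i = 5·7·0 + 6·5·10 + 6·10·1 + 4·3·7 + 1·6·6 = 480 ≡ 7.
  α_i^2 mod 11 = [5, 3, 1, 9, 3].
  S_2 = Σ v_i α_i^2 r_i = 5·5·0 + 6·3·10 + 6·1·1 + 4·9·7 + 1·3·6 = 456 ≡ 5.
  S = (1, 7, 5) ≠ 0, so r is not a codeword (an error is present).
Step 3: locate the error. For a single error e at position i, S_ℓ = v_i·e·α_i^ℓ, so α_err = S_1/S_0.
  S_0^{−1} = 1^{−1} = 1 (mod 11), so α_err = 7·1 = 7 ≡ 7 = α_1. Error position i = 1.
  Consistency check: S_2/S_1 = 5·8 = 40 ≡ 7 = α_err ✓ (single-error assumption holds).
Step 4: error magnitude e = S_0/v_1 = S_0·∏_{j≠1}(α_1 − α_j) = 1·9 = 9 ≡ 9 (mod 11).
Step 5: correct position 1: c_1 = r_1 − e = 0 − 9 ≡ 2 (mod 11). Hence c = [2, 10, 1, 7, 6].
  Check: interpolating c through the α_i gives m(x) = 8 + 7·x (degree < 2) with m(α_i) = c_i for every i, so c is indeed a codeword.


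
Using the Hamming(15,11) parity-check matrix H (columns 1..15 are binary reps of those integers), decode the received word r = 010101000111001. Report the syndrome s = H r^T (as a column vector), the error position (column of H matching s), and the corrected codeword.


s = (0, 0, 1, 0)^T, error position = 2, corrected codeword c = 000101000111001

Compute s = H r^T mod 2 one row at a time:
  s_1 = 0 + 0 + 1 + 1 + 1 + 0 + 0 + 1 = 4 ≡ 0 (mod 2).
  s_2 = 1 + 0 + 1 + 0 + 1 + 0 + 0 + 1 = 4 ≡ 0 (mod 2).
  s_3 = 1 + 0 + 1 + 0 + 1 + 1 + 0 + 1 = 5 ≡ 1 (mod 2).
  s_4 = 0 + 0 + 0 + 0 + 0 + 1 + 0 + 1 = 2 ≡ 0 (mod 2).
s = (0, 0, 1, 0)^T — this equals column 2 of H (binary 0010), so error is at position 2.
Correct: flip bit 2 of r = 010101000111001 to get c = 000101000111001.


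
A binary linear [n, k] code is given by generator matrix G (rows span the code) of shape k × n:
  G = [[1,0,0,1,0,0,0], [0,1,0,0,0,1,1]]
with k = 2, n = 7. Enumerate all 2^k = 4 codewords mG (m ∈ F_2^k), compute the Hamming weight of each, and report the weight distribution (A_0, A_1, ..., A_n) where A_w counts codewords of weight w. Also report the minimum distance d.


Weight distribution: A_0 = 1, A_2 = 1, A_3 = 1, A_5 = 1. Minimum distance d = 2.

Enumerate all 2^2 = 4 messages m ∈ F_2^2.
For each, compute codeword c = mG in F_2^7, then tally its weight.
  m = 00 → c = 0000000, weight = 0.
  m = 10 → c = 1001000, weight = 2.
  m = 01 → c = 0100011, weight = 3.
  m = 11 → c = 1101011, weight = 5.
Tally weights:
  weight 0: 1 codewords.
  weight 2: 1 codewords.
  weight 3: 1 codewords.
  weight 5: 1 codewords.
Minimum distance d = smallest w > 0 with A_w > 0 = 2.
Sanity: Σ A_w = 4 = 2^2 = 4 ✓.


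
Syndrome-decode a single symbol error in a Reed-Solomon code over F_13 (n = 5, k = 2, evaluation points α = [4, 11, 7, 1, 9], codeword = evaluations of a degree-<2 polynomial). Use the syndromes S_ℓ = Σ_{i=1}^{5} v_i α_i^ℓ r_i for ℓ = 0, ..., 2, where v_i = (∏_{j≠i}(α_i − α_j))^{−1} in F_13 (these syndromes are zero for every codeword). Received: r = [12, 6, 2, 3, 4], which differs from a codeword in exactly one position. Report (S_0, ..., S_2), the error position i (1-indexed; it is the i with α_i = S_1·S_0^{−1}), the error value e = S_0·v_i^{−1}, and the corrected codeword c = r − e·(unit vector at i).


S = (2, 2, 2), error at position 4, error magnitude e = 7, c = [12, 6, 2, 9, 4].

Step 1: column multipliers v_i = (∏_{j≠i}(α_i − α_j))^{−1} mod 13.
  i = 1 (α = 4): (4−11)(4−7)(4−1)(4−9) = (−7)·(−3)·3·(−5) = −315 ≡ 10, so v_1 = 10^{−1} = 4 (mod 13).
  i = 2 (α = 11): (11−4)(11−7)(11−1)(11−9) = 7·4·10·2 = 560 ≡ 1, so v_2 = 1^{−1} = 1 (mod 13).
  i = 3 (α = 7): (7−4)(7−11)(7−1)(7−9) = 3·(−4)·6·(−2) = 144 ≡ 1, so v_3 = 1^{−1} = 1 (mod 13).
  i = 4 (α = 1): (1−4)(1−11)(1−7)(1−9) = (−3)·(−10)·(−6)·(−8) = 1440 ≡ 10, so v_4 = 10^{−1} = 4 (mod 13).
  i = 5 (α = 9): (9−4)(9−11)(9−7)(9−1) = 5·(−2)·2·8 = −160 ≡ 9, so v_5 = 9^{−1} = 3 (mod 13).
  v = [4, 1, 1, 4, 3].
Step 2: syndromes of r = [12, 6, 2, 3, 4] (all sums mod 13).
  S_0 = Σ v_i r_i = 4·12 + 1·6 + 1·2 + 4·3 + 3·4 = 80 ≡ 2.
  S_1 = Σ v_i α_i r_i = 4·4·12 + 1·11·6 + 1·7·2 + 4·1·3 + 3·9·4 = 392 ≡ 2.
  α_i^2 mod 13 = [3, 4, 10, 1, 3].
  S_2 = Σ v_i α_i^2 r_i = 4·3·12 + 1·4·6 + 1·10·2 + 4·1·3 + 3·3·4 = 236 ≡ 2.
  S = (2, 2, 2) ≠ 0, so r is not a codeword (an error is present).
Step 3: locate the error. For a single error e at position i, S_ℓ = v_i·e·α_i^ℓ, so α_err = S_1/S_0.
  S_0^{−1} = 2^{−1} = 7 (mod 13), so α_err = 2·7 = 14 ≡ 1 = α_4. Error position i = 4.
  Consistency check: S_2/S_1 = 2·7 = 14 ≡ 1 = α_err ✓ (single-error assumption holds).
Step 4: error magnitude e = S_0/v_4 = S_0·∏_{j≠4}(α_4 − α_j) = 2·10 = 20 ≡ 7 (mod 13).
Step 5: correct position 4: c_4 = r_4 − e = 3 − 7 ≡ 9 (mod 13). Hence c = [12, 6, 2, 9, 4].
  Check: interpolating c through the α_i gives m(x) = 8 + 1·x (degree < 2) with m(α_i) = c_i for every i, so c is indeed a codeword.


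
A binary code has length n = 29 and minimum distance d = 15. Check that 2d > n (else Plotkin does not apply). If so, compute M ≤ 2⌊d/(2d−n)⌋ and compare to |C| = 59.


Plotkin bound M ≤ 30; given |C| = 59 > bound (violated).

Check applicability: 2d = 30, n = 29.
2d − n = 1 > 0, so Plotkin applies.
Compute d/(2d−n) = 15/1 ≈ 15.0000.
⌊d/(2d−n)⌋ = 15.
Plotkin bound: M ≤ 2·15 = 30.
Given |C| = 59, check: VIOLATED.
This |C| is above the Plotkin bound, so no binary code with n = 29, d = 15 and 59 codewords exists.


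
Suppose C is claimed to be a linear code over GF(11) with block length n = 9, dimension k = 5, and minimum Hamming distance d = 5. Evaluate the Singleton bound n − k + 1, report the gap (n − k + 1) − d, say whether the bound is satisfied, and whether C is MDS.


Singleton RHS = n − k + 1 = 5, slack = 0, bound satisfied, MDS.

Singleton bound: d ≤ n − k + 1.
Here n = 9, k = 5, so n − k + 1 = 5.
Given d = 5, check d ≤ 5: YES.
Slack = (n − k + 1) − d = 0.
The code is MDS (slack = 0).
Description: the claimed parameters are [9, 5, 5]_11; such a code would be MDS (meets Singleton bound).


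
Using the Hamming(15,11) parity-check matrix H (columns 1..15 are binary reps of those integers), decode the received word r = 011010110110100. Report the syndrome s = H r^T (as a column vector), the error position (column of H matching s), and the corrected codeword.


s = (0, 1, 1, 1)^T, error position = 7, corrected codeword c = 011010010110100

Compute s = H r^T mod 2 one row at a time:
  s_1 = 1 + 0 + 1 + 1 + 0 + 1 + 0 + 0 = 4 ≡ 0 (mod 2).
  s_2 = 0 + 1 + 0 + 1 + 0 + 1 + 0 + 0 = 3 ≡ 1 (mod 2).
  s_3 = 1 + 1 + 0 + 1 + 1 + 1 + 0 + 0 = 5 ≡ 1 (mod 2).
  s_4 = 0 + 1 + 1 + 1 + 0 + 1 + 1 + 0 = 5 ≡ 1 (mod 2).
s = (0, 1, 1, 1)^T — this equals column 7 of H (binary 0111), so error is at position 7.
Correct: flip bit 7 of r = 011010110110100 to get c = 011010010110100.


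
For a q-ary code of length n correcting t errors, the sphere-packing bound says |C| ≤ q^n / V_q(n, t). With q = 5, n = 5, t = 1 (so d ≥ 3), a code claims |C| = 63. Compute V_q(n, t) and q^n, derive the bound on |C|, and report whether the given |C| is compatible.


V_q(n, t) = 21, q^n = 3125, Hamming bound = 148, |C| = 63 ≤ bound (satisfied).

Step 1: Compute V_q(n, t) = Σ_{j=0}^1 C(n, j) (q−1)^j.
  j = 0: C(5,0)·(4)^0 = 1·1 = 1.
  j = 1: C(5,1)·(4)^1 = 5·4 = 20.
  V_q(n, t) = 1 + 20 = 21.
Step 2: q^n = 5^5 = 3125.
Step 3: Hamming bound ⌊q^n / V_q(n,t)⌋ = ⌊3125/21⌋ = 148.
Step 4: Compare |C| = 63 to 148: satisfied.
The claimed |C| lies below the Hamming bound.


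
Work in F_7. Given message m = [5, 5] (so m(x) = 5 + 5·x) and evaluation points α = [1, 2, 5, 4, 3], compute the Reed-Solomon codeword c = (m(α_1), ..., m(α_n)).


c = [3, 1, 2, 4, 6]

Message polynomial: m(x) = 5 + 5·x (mod 7).
For each evaluation point α_i, compute m(α_i) mod 7:
  α_1 = 1: Horner steps 5 → 3, so m(1) = 3.
  α_2 = 2: Horner steps 5 → 1, so m(2) = 1.
  α_3 = 5: Horner steps 5 → 2, so m(5) = 2.
  α_4 = 4: Horner steps 5 → 4, so m(4) = 4.
  α_5 = 3: Horner steps 5 → 6, so m(3) = 6.
Codeword c = [3, 1, 2, 4, 6] ∈ F_7^5.


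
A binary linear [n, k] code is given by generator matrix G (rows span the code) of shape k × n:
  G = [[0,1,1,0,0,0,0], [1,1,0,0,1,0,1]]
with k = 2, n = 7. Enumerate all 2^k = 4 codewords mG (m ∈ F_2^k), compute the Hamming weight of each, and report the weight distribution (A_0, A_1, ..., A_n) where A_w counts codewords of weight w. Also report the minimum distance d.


Weight distribution: A_0 = 1, A_2 = 1, A_4 = 2. Minimum distance d = 2.

Enumerate all 2^2 = 4 messages m ∈ F_2^2.
For each, compute codeword c = mG in F_2^7, then tally its weight.
  m = 00 → c = 0000000, weight = 0.
  m = 10 → c = 0110000, weight = 2.
  m = 01 → c = 1100101, weight = 4.
  m = 11 → c = 1010101, weight = 4.
Tally weights:
  weight 0: 1 codewords.
  weight 2: 1 codewords.
  weight 4: 2 codewords.
Minimum distance d = smallest w > 0 with A_w > 0 = 2.
Sanity: Σ A_w = 4 = 2^2 = 4 ✓.


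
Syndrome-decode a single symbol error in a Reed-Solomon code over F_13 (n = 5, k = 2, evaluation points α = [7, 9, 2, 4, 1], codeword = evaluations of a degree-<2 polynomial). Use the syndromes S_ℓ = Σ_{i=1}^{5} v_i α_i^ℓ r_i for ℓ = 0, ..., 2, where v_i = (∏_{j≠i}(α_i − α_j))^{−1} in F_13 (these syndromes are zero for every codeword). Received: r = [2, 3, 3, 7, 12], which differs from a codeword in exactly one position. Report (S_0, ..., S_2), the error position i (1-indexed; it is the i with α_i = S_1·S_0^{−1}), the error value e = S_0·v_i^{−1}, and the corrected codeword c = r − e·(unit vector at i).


S = (11, 9, 5), error at position 3, error magnitude e = 10, c = [2, 3, 6, 7, 12].

Step 1: column multipliers v_i = (∏_{j≠i}(α_i − α_j))^{−1} mod 13.
  i = 1 (α = 7): (7−9)(7−2)(7−4)(7−1) = (−2)·5·3·6 = −180 ≡ 2, so v_1 = 2^{−1} = 7 (mod 13).
  i = 2 (α = 9): (9−7)(9−2)(9−4)(9−1) = 2·7·5·8 = 560 ≡ 1, so v_2 = 1^{−1} = 1 (mod 13).
  i = 3 (α = 2): (2−7)(2−9)(2−4)(2−1) = (−5)·(−7)·(−2)·1 = −70 ≡ 8, so v_3 = 8^{−1} = 5 (mod 13).
  i = 4 (α = 4): (4−7)(4−9)(4−2)(4−1) = (−3)·(−5)·2·3 = 90 ≡ 12, so v_4 = 12^{−1} = 12 (mod 13).
  i = 5 (α = 1): (1−7)(1−9)(1−2)(1−4) = (−6)·(−8)·(−1)·(−3) = 144 ≡ 1, so v_5 = 1^{−1} = 1 (mod 13).
  v = [7, 1, 5, 12, 1].
Step 2: syndromes of r = [2, 3, 3, 7, 12] (all sums mod 13).
  S_0 = Σ v_i r_i = 7·2 + 1·3 + 5·3 + 12·7 + 1·12 = 128 ≡ 11.
  S_1 = Σ v_i α_i r_i = 7·7·2 + 1·9·3 + 5·2·3 + 12·4·7 + 1·1·12 = 503 ≡ 9.
  α_i^2 mod 13 = [10, 3, 4, 3, 1].
  S_2 = Σ v_i α_i^2 r_i = 7·10·2 + 1·3·3 + 5·4·3 + 12·3·7 + 1·1·12 = 473 ≡ 5.
  S = (11, 9, 5) ≠ 0, so r is not a codeword (an error is present).
Step 3: locate the error. For a single error e at position i, S_ℓ = v_i·e·α_i^ℓ, so α_err = S_1/S_0.
  S_0^{−1} = 11^{−1} = 6 (mod 13), so α_err = 9·6 = 54 ≡ 2 = α_3. Error position i = 3.
  Consistency check: S_2/S_1 = 5·3 = 15 ≡ 2 = α_err ✓ (single-error assumption holds).
Step 4: error magnitude e = S_0/v_3 = S_0·∏_{j≠3}(α_3 − α_j) = 11·8 = 88 ≡ 10 (mod 13).
Step 5: correct position 3: c_3 = r_3 − e = 3 − 10 ≡ 6 (mod 13). Hence c = [2, 3, 6, 7, 12].
  Check: interpolating c through the α_i gives m(x) = 5 + 7·x (degree < 2) with m(α_i) = c_i for every i, so c is indeed a codeword.


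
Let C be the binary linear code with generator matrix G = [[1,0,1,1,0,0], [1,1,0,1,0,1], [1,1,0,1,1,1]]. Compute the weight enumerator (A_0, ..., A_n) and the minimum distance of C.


Weight distribution: A_0 = 1, A_1 = 1, A_3 = 2, A_4 = 3, A_5 = 1. Minimum distance d = 1.

Enumerate all 2^3 = 8 messages m ∈ F_2^3.
For each, compute codeword c = mG in F_2^6, then tally its weight.
  m = 000 → c = 000000, weight = 0.
  m = 100 → c = 101100, weight = 3.
  m = 010 → c = 110101, weight = 4.
  m = 110 → c = 011001, weight = 3.
  m = 001 → c = 110111, weight = 5.
  m = 101 → c = 011011, weight = 4.
  m = 011 → c = 000010, weight = 1.
  m = 111 → c = 101110, weight = 4.
Tally weights:
  weight 0: 1 codewords.
  weight 1: 1 codewords.
  weight 3: 2 codewords.
  weight 4: 3 codewords.
  weight 5: 1 codewords.
Minimum distance d = smallest w > 0 with A_w > 0 = 1.
Sanity: Σ A_w = 8 = 2^3 = 8 ✓.


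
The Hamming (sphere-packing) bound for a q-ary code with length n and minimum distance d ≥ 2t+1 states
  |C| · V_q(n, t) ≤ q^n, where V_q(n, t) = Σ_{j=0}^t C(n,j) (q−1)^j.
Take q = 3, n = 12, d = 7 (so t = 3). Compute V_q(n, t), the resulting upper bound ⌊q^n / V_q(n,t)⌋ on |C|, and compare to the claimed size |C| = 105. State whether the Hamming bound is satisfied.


V_q(n, t) = 2049, q^n = 531441, Hamming bound = 259, |C| = 105 ≤ bound (satisfied).

Step 1: Compute V_q(n, t) = Σ_{j=0}^3 C(n, j) (q−1)^j.
  j = 0: C(12,0)·(2)^0 = 1·1 = 1.
  j = 1: C(12,1)·(2)^1 = 12·2 = 24.
  j = 2: C(12,2)·(2)^2 = 66·4 = 264.
  j = 3: C(12,3)·(2)^3 = 220·8 = 1760.
  V_q(n, t) = 1 + 24 + 264 + 1760 = 2049.
Step 2: q^n = 3^12 = 531441.
Step 3: Hamming bound ⌊q^n / V_q(n,t)⌋ = ⌊531441/2049⌋ = 259.
Step 4: Compare |C| = 105 to 259: satisfied.
The claimed |C| lies below the Hamming bound.


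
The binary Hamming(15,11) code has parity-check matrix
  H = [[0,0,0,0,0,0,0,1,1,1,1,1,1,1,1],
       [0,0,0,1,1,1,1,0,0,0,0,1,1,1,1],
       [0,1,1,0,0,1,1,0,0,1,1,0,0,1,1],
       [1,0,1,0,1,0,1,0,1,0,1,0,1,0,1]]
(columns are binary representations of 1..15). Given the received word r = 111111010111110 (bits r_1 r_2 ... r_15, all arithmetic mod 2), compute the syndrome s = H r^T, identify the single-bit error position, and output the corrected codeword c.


s = (0, 0, 0, 1)^T, error position = 1, corrected codeword c = 011111010111110

Compute s = H r^T mod 2 one row at a time:
  s_1 = 1 + 0 + 1 + 1 + 1 + 1 + 1 + 0 = 6 ≡ 0 (mod 2).
  s_2 = 1 + 1 + 1 + 0 + 1 + 1 + 1 + 0 = 6 ≡ 0 (mod 2).
  s_3 = 1 + 1 + 1 + 0 + 1 + 1 + 1 + 0 = 6 ≡ 0 (mod 2).
  s_4 = 1 + 1 + 1 + 0 + 0 + 1 + 1 + 0 = 5 ≡ 1 (mod 2).
s = (0, 0, 0, 1)^T — this equals column 1 of H (binary 0001), so error is at position 1.
Correct: flip bit 1 of r = 111111010111110 to get c = 011111010111110.


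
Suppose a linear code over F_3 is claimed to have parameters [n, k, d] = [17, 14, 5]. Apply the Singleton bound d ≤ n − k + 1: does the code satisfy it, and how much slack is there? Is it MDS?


Singleton RHS = n − k + 1 = 4, slack = -1, bound violated (no such code; not MDS).

Singleton bound: d ≤ n − k + 1.
Here n = 17, k = 14, so n − k + 1 = 4.
Given d = 5, check d ≤ 4: NO.
Slack = (n − k + 1) − d = -1.
The slack is negative: d = 5 exceeds n − k + 1 = 4 by 1, so the Singleton bound is violated and no linear [17, 14, 5]_3 code can exist. In particular it is not MDS (MDS requires d = n − k + 1 exactly).
Description: the claimed parameters are [17, 14, 5]_3; such a code would be impossible (violates the Singleton bound).


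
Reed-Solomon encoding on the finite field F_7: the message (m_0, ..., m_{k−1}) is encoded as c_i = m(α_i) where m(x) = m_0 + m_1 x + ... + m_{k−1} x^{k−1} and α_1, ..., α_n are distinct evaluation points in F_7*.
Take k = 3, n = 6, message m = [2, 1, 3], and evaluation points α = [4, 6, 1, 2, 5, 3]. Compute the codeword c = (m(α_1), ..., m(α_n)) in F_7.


c = [5, 4, 6, 2, 5, 4]

Message polynomial: m(x) = 2 + 1·x + 3·x^2 (mod 7).
For each evaluation point α_i, compute m(α_i) mod 7:
  α_1 = 4: Horner steps 3 → 6 → 5, so m(4) = 5.
  α_2 = 6: Horner steps 3 → 5 → 4, so m(6) = 4.
  α_3 = 1: Horner steps 3 → 4 → 6, so m(1) = 6.
  α_4 = 2: Horner steps 3 → 0 → 2, so m(2) = 2.
  α_5 = 5: Horner steps 3 → 2 → 5, so m(5) = 5.
  α_6 = 3: Horner steps 3 → 3 → 4, so m(3) = 4.
Codeword c = [5, 4, 6, 2, 5, 4] ∈ F_7^6.


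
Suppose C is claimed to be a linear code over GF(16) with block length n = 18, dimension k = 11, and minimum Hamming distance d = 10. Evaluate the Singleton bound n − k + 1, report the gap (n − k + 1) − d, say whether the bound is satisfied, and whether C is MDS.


Singleton RHS = n − k + 1 = 8, slack = -2, bound violated (no such code; not MDS).

Singleton bound: d ≤ n − k + 1.
Here n = 18, k = 11, so n − k + 1 = 8.
Given d = 10, check d ≤ 8: NO.
Slack = (n − k + 1) − d = -2.
The slack is negative: d = 10 exceeds n − k + 1 = 8 by 2, so the Singleton bound is violated and no linear [18, 11, 10]_16 code can exist. In particular it is not MDS (MDS requires d = n − k + 1 exactly).
Description: the claimed parameters are [18, 11, 10]_16; such a code would be impossible (violates the Singleton bound).


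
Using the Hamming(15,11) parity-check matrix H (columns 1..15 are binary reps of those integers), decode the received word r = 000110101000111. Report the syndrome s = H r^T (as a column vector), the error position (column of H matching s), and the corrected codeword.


s = (0, 0, 1, 1)^T, error position = 3, corrected codeword c = 001110101000111

Compute s = H r^T mod 2 one row at a time:
  s_1 = 0 + 1 + 0 + 0 + 0 + 1 + 1 + 1 = 4 ≡ 0 (mod 2).
  s_2 = 1 + 1 + 0 + 1 + 0 + 1 + 1 + 1 = 6 ≡ 0 (mod 2).
  s_3 = 0 + 0 + 0 + 1 + 0 + 0 + 1 + 1 = 3 ≡ 1 (mod 2).
  s_4 = 0 + 0 + 1 + 1 + 1 + 0 + 1 + 1 = 5 ≡ 1 (mod 2).
s = (0, 0, 1, 1)^T — this equals column 3 of H (binary 0011), so error is at position 3.
Correct: flip bit 3 of r = 000110101000111 to get c = 001110101000111.


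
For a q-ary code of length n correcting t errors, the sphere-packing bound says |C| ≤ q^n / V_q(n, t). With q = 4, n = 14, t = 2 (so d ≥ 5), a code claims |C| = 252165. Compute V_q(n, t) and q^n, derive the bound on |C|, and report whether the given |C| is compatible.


V_q(n, t) = 862, q^n = 268435456, Hamming bound = 311410, |C| = 252165 ≤ bound (satisfied).

Step 1: Compute V_q(n, t) = Σ_{j=0}^2 C(n, j) (q−1)^j.
  j = 0: C(14,0)·(3)^0 = 1·1 = 1.
  j = 1: C(14,1)·(3)^1 = 14·3 = 42.
  j = 2: C(14,2)·(3)^2 = 91·9 = 819.
  V_q(n, t) = 1 + 42 + 819 = 862.
Step 2: q^n = 4^14 = 268435456.
Step 3: Hamming bound ⌊q^n / V_q(n,t)⌋ = ⌊268435456/862⌋ = 311410.
Step 4: Compare |C| = 252165 to 311410: satisfied.
The claimed |C| lies below the Hamming bound.


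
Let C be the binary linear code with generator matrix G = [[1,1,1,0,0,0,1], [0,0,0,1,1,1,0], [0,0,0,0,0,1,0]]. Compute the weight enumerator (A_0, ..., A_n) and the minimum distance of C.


Weight distribution: A_0 = 1, A_1 = 1, A_2 = 1, A_3 = 1, A_4 = 1, A_5 = 1, A_6 = 1, A_7 = 1. Minimum distance d = 1.

Enumerate all 2^3 = 8 messages m ∈ F_2^3.
For each, compute codeword c = mG in F_2^7, then tally its weight.
  m = 000 → c = 0000000, weight = 0.
  m = 100 → c = 1110001, weight = 4.
  m = 010 → c = 0001110, weight = 3.
  m = 110 → c = 1111111, weight = 7.
  m = 001 → c = 0000010, weight = 1.
  m = 101 → c = 1110011, weight = 5.
  m = 011 → c = 0001100, weight = 2.
  m = 111 → c = 1111101, weight = 6.
Tally weights:
  weight 0: 1 codewords.
  weight 1: 1 codewords.
  weight 2: 1 codewords.
  weight 3: 1 codewords.
  weight 4: 1 codewords.
  weight 5: 1 codewords.
  weight 6: 1 codewords.
  weight 7: 1 codewords.
Minimum distance d = smallest w > 0 with A_w > 0 = 1.
Sanity: Σ A_w = 8 = 2^3 = 8 ✓.


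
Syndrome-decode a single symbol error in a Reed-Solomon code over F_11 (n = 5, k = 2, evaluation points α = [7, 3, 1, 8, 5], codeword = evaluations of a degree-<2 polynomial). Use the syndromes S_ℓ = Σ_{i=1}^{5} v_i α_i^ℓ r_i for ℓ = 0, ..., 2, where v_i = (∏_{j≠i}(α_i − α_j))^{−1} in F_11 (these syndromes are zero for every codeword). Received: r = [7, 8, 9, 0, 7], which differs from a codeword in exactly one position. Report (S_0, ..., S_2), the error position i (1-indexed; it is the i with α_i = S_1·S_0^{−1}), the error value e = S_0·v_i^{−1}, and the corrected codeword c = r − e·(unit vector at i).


S = (8, 1, 7), error at position 1, error magnitude e = 1, c = [6, 8, 9, 0, 7].

Step 1: column multipliers v_i = (∏_{j≠i}(α_i − α_j))^{−1} mod 11.
  i = 1 (α = 7): (7−3)(7−1)(7−8)(7−5) = 4·6·(−1)·2 = −48 ≡ 7, so v_1 = 7^{−1} = 8 (mod 11).
  i = 2 (α = 3): (3−7)(3−1)(3−8)(3−5) = (−4)·2·(−5)·(−2) = −80 ≡ 8, so v_2 = 8^{−1} = 7 (mod 11).
  i = 3 (α = 1): (1−7)(1−3)(1−8)(1−5) = (−6)·(−2)·(−7)·(−4) = 336 ≡ 6, so v_3 = 6^{−1} = 2 (mod 11).
  i = 4 (α = 8): (8−7)(8−3)(8−1)(8−5) = 1·5·7·3 = 105 ≡ 6, so v_4 = 6^{−1} = 2 (mod 11).
  i = 5 (α = 5): (5−7)(5−3)(5−1)(5−8) = (−2)·2·4·(−3) = 48 ≡ 4, so v_5 = 4^{−1} = 3 (mod 11).
  v = [8, 7, 2, 2, 3].
Step 2: syndromes of r = [7, 8, 9, 0, 7] (all sums mod 11).
  S_0 = Σ v_i r_i = 8·7 + 7·8 + 2·9 + 2·0 + 3·7 = 151 ≡ 8.
  S_1 = Σ v_i α_i r_i = 8·7·7 + 7·3·8 + 2·1·9 + 2·8·0 + 3·5·7 = 683 ≡ 1.
  α_i^2 mod 11 = [5, 9, 1, 9, 3].
  S_2 = Σ v_i α_i^2 r_i = 8·5·7 + 7·9·8 + 2·1·9 + 2·9·0 + 3·3·7 = 865 ≡ 7.
  S = (8, 1, 7) ≠ 0, so r is not a codeword (an error is present).
Step 3: locate the error. For a single error e at position i, S_ℓ = v_i·e·α_i^ℓ, so α_err = S_1/S_0.
  S_0^{−1} = 8^{−1} = 7 (mod 11), so α_err = 1·7 = 7 ≡ 7 = α_1. Error position i = 1.
  Consistency check: S_2/S_1 = 7·1 = 7 ≡ 7 = α_err ✓ (single-error assumption holds).
Step 4: error magnitude e = S_0/v_1 = S_0·∏_{j≠1}(α_1 − α_j) = 8·7 = 56 ≡ 1 (mod 11).
Step 5: correct position 1: c_1 = r_1 − e = 7 − 1 ≡ 6 (mod 11). Hence c = [6, 8, 9, 0, 7].
  Check: interpolating c through the α_i gives m(x) = 4 + 5·x (degree < 2) with m(α_i) = c_i for every i, so c is indeed a codeword.


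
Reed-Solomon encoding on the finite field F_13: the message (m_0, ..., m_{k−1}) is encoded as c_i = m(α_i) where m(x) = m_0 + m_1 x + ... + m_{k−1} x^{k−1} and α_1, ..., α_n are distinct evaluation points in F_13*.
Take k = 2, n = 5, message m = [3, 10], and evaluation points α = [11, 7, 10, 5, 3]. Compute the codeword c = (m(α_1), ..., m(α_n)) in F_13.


c = [9, 8, 12, 1, 7]

Message polynomial: m(x) = 3 + 10·x (mod 13).
For each evaluation point α_i, compute m(α_i) mod 13:
  α_1 = 11: Horner steps 10 → 9, so m(11) = 9.
  α_2 = 7: Horner steps 10 → 8, so m(7) = 8.
  α_3 = 10: Horner steps 10 → 12, so m(10) = 12.
  α_4 = 5: Horner steps 10 → 1, so m(5) = 1.
  α_5 = 3: Horner steps 10 → 7, so m(3) = 7.
Codeword c = [9, 8, 12, 1, 7] ∈ F_13^5.


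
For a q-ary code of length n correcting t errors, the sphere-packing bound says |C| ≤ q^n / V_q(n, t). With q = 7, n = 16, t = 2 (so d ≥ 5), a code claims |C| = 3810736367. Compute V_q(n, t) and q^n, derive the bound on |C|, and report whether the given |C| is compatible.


V_q(n, t) = 4417, q^n = 33232930569601, Hamming bound = 7523869270, |C| = 3810736367 ≤ bound (satisfied).

Step 1: Compute V_q(n, t) = Σ_{j=0}^2 C(n, j) (q−1)^j.
  j = 0: C(16,0)·(6)^0 = 1·1 = 1.
  j = 1: C(16,1)·(6)^1 = 16·6 = 96.
  j = 2: C(16,2)·(6)^2 = 120·36 = 4320.
  V_q(n, t) = 1 + 96 + 4320 = 4417.
Step 2: q^n = 7^16 = 33232930569601.
Step 3: Hamming bound ⌊q^n / V_q(n,t)⌋ = ⌊33232930569601/4417⌋ = 7523869270.
Step 4: Compare |C| = 3810736367 to 7523869270: satisfied.
The claimed |C| lies below the Hamming bound.


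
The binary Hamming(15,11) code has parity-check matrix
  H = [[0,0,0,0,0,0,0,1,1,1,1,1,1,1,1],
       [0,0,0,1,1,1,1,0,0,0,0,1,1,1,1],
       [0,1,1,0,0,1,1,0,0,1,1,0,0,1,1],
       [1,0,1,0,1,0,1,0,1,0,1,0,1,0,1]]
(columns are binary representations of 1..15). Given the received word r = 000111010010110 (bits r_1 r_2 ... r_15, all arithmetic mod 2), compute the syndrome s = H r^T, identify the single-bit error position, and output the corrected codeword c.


s = (0, 1, 1, 1)^T, error position = 7, corrected codeword c = 000111110010110

Compute s = H r^T mod 2 one row at a time:
  s_1 = 1 + 0 + 0 + 1 + 0 + 1 + 1 + 0 = 4 ≡ 0 (mod 2).
  s_2 = 1 + 1 + 1 + 0 + 0 + 1 + 1 + 0 = 5 ≡ 1 (mod 2).
  s_3 = 0 + 0 + 1 + 0 + 0 + 1 + 1 + 0 = 3 ≡ 1 (mod 2).
  s_4 = 0 + 0 + 1 + 0 + 0 + 1 + 1 + 0 = 3 ≡ 1 (mod 2).
s = (0, 1, 1, 1)^T — this equals column 7 of H (binary 0111), so error is at position 7.
Correct: flip bit 7 of r = 000111010010110 to get c = 000111110010110.


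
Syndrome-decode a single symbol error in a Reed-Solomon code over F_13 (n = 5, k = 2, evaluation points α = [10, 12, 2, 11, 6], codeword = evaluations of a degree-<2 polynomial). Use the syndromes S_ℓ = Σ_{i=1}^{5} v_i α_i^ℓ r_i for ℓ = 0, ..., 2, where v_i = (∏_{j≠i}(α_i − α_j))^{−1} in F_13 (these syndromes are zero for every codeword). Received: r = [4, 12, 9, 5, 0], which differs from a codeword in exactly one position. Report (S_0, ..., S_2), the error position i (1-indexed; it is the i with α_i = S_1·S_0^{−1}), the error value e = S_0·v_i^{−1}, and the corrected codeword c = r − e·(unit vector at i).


S = (2, 11, 2), error at position 2, error magnitude e = 6, c = [4, 6, 9, 5, 0].

Step 1: column multipliers v_i = (∏_{j≠i}(α_i − α_j))^{−1} mod 13.
  i = 1 (α = 10): (10−12)(10−2)(10−11)(10−6) = (−2)·8·(−1)·4 = 64 ≡ 12, so v_1 = 12^{−1} = 12 (mod 13).
  i = 2 (α = 12): (12−10)(12−2)(12−11)(12−6) = 2·10·1·6 = 120 ≡ 3, so v_2 = 3^{−1} = 9 (mod 13).
  i = 3 (α = 2): (2−10)(2−12)(2−11)(2−6) = (−8)·(−10)·(−9)·(−4) = 2880 ≡ 7, so v_3 = 7^{−1} = 2 (mod 13).
  i = 4 (α = 11): (11−10)(11−12)(11−2)(11−6) = 1·(−1)·9·5 = −45 ≡ 7, so v_4 = 7^{−1} = 2 (mod 13).
  i = 5 (α = 6): (6−10)(6−12)(6−2)(6−11) = (−4)·(−6)·4·(−5) = −480 ≡ 1, so v_5 = 1^{−1} = 1 (mod 13).
  v = [12, 9, 2, 2, 1].
Step 2: syndromes of r = [4, 12, 9, 5, 0] (all sums mod 13).
  S_0 = Σ v_i r_i = 12·4 + 9·12 + 2·9 + 2·5 + 1·0 = 184 ≡ 2.
  S_1 = Σ v_i α_i r_i = 12·10·4 + 9·12·12 + 2·2·9 + 2·11·5 + 1·6·0 = 1922 ≡ 11.
  α_i^2 mod 13 = [9, 1, 4, 4, 10].
  S_2 = Σ v_i α_i^2 r_i = 12·9·4 + 9·1·12 + 2·4·9 + 2·4·5 + 1·10·0 = 652 ≡ 2.
  S = (2, 11, 2) ≠ 0, so r is not a codeword (an error is present).
Step 3: locate the error. For a single error e at position i, S_ℓ = v_i·e·α_i^ℓ, so α_err = S_1/S_0.
  S_0^{−1} = 2^{−1} = 7 (mod 13), so α_err = 11·7 = 77 ≡ 12 = α_2. Error position i = 2.
  Consistency check: S_2/S_1 = 2·6 = 12 ≡ 12 = α_err ✓ (single-error assumption holds).
Step 4: error magnitude e = S_0/v_2 = S_0·∏_{j≠2}(α_2 − α_j) = 2·3 = 6 ≡ 6 (mod 13).
Step 5: correct position 2: c_2 = r_2 − e = 12 − 6 ≡ 6 (mod 13). Hence c = [4, 6, 9, 5, 0].
  Check: interpolating c through the α_i gives m(x) = 7 + 1·x (degree < 2) with m(α_i) = c_i for every i, so c is indeed a codeword.


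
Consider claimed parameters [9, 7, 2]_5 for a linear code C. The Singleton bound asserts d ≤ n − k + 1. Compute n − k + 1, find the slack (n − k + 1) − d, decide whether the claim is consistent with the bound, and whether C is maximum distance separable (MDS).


Singleton RHS = n − k + 1 = 3, slack = 1, bound satisfied, not MDS.

Singleton bound: d ≤ n − k + 1.
Here n = 9, k = 7, so n − k + 1 = 3.
Given d = 2, check d ≤ 3: YES.
Slack = (n − k + 1) − d = 1.
The code is NOT MDS (slack = 1 > 0).
Description: the claimed parameters are [9, 7, 2]_5; such a code would be non-MDS.


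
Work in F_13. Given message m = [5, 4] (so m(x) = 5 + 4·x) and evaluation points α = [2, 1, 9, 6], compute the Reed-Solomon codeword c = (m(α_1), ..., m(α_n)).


c = [0, 9, 2, 3]

Message polynomial: m(x) = 5 + 4·x (mod 13).
For each evaluation point α_i, compute m(α_i) mod 13:
  α_1 = 2: Horner steps 4 → 0, so m(2) = 0.
  α_2 = 1: Horner steps 4 → 9, so m(1) = 9.
  α_3 = 9: Horner steps 4 → 2, so m(9) = 2.
  α_4 = 6: Horner steps 4 → 3, so m(6) = 3.
Codeword c = [0, 9, 2, 3] ∈ F_13^4.


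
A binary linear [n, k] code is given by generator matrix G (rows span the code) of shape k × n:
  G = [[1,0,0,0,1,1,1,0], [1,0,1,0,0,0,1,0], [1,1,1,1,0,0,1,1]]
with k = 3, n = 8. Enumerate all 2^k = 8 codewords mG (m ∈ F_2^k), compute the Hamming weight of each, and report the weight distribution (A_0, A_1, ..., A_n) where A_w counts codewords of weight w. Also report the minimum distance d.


Weight distribution: A_0 = 1, A_3 = 3, A_4 = 1, A_6 = 2, A_7 = 1. Minimum distance d = 3.

Enumerate all 2^3 = 8 messages m ∈ F_2^3.
For each, compute codeword c = mG in F_2^8, then tally its weight.
  m = 000 → c = 00000000, weight = 0.
  m = 100 → c = 10001110, weight = 4.
  m = 010 → c = 10100010, weight = 3.
  m = 110 → c = 00101100, weight = 3.
  m = 001 → c = 11110011, weight = 6.
  m = 101 → c = 01111101, weight = 6.
  m = 011 → c = 01010001, weight = 3.
  m = 111 → c = 11011111, weight = 7.
Tally weights:
  weight 0: 1 codewords.
  weight 3: 3 codewords.
  weight 4: 1 codewords.
  weight 6: 2 codewords.
  weight 7: 1 codewords.
Minimum distance d = smallest w > 0 with A_w > 0 = 3.
Sanity: Σ A_w = 8 = 2^3 = 8 ✓.


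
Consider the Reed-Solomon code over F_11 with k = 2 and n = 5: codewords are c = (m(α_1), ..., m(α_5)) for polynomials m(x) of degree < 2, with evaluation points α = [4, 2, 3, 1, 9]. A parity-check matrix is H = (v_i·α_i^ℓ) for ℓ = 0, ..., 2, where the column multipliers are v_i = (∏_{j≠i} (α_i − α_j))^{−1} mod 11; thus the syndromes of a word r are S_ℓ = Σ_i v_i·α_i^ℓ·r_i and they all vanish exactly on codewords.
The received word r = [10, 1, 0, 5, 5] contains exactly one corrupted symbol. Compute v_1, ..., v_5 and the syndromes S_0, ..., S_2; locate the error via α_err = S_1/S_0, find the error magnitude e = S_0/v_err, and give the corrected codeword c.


S = (9, 9, 9), error at position 4, error magnitude e = 3, c = [10, 1, 0, 2, 5].

Step 1: column multipliers v_i = (∏_{j≠i}(α_i − α_j))^{−1} mod 11.
  i = 1 (α = 4): (4−2)(4−3)(4−1)(4−9) = 2·1·3·(−5) = −30 ≡ 3, so v_1 = 3^{−1} = 4 (mod 11).
  i = 2 (α = 2): (2−4)(2−3)(2−1)(2−9) = (−2)·(−1)·1·(−7) = −14 ≡ 8, so v_2 = 8^{−1} = 7 (mod 11).
  i = 3 (α = 3): (3−4)(3−2)(3−1)(3−9) = (−1)·1·2·(−6) = 12 ≡ 1, so v_3 = 1^{−1} = 1 (mod 11).
  i = 4 (α = 1): (1−4)(1−2)(1−3)(1−9) = (−3)·(−1)·(−2)·(−8) = 48 ≡ 4, so v_4 = 4^{−1} = 3 (mod 11).
  i = 5 (α = 9): (9−4)(9−2)(9−3)(9−1) = 5·7·6·8 = 1680 ≡ 8, so v_5 = 8^{−1} = 7 (mod 11).
  v = [4, 7, 1, 3, 7].
Step 2: syndromes of r = [10, 1, 0, 5, 5] (all sums mod 11).
  S_0 = Σ v_i r_i = 4·10 + 7·1 + 1·0 + 3·5 + 7·5 = 97 ≡ 9.
  S_1 = Σ v_i α_i r_i = 4·4·10 + 7·2·1 + 1·3·0 + 3·1·5 + 7·9·5 = 504 ≡ 9.
  α_i^2 mod 11 = [5, 4, 9, 1, 4].
  S_2 = Σ v_i α_i^2 r_i = 4·5·10 + 7·4·1 + 1·9·0 + 3·1·5 + 7·4·5 = 383 ≡ 9.
  S = (9, 9, 9) ≠ 0, so r is not a codeword (an error is present).
Step 3: locate the error. For a single error e at position i, S_ℓ = v_i·e·α_i^ℓ, so α_err = S_1/S_0.
  S_0^{−1} = 9^{−1} = 5 (mod 11), so α_err = 9·5 = 45 ≡ 1 = α_4. Error position i = 4.
  Consistency check: S_2/S_1 = 9·5 = 45 ≡ 1 = α_err ✓ (single-error assumption holds).
Step 4: error magnitude e = S_0/v_4 = S_0·∏_{j≠4}(α_4 − α_j) = 9·4 = 36 ≡ 3 (mod 11).
Step 5: correct position 4: c_4 = r_4 − e = 5 − 3 ≡ 2 (mod 11). Hence c = [10, 1, 0, 2, 5].
  Check: interpolating c through the α_i gives m(x) = 3 + 10·x (degree < 2) with m(α_i) = c_i for every i, so c is indeed a codeword.


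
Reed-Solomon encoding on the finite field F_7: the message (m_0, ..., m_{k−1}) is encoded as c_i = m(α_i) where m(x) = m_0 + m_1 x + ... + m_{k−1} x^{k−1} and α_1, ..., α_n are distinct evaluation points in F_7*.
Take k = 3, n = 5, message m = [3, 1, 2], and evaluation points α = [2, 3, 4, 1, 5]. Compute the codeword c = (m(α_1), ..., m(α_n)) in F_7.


c = [6, 3, 4, 6, 2]

Message polynomial: m(x) = 3 + 1·x + 2·x^2 (mod 7).
For each evaluation point α_i, compute m(α_i) mod 7:
  α_1 = 2: Horner steps 2 → 5 → 6, so m(2) = 6.
  α_2 = 3: Horner steps 2 → 0 → 3, so m(3) = 3.
  α_3 = 4: Horner steps 2 → 2 → 4, so m(4) = 4.
  α_4 = 1: Horner steps 2 → 3 → 6, so m(1) = 6.
  α_5 = 5: Horner steps 2 → 4 → 2, so m(5) = 2.
Codeword c = [6, 3, 4, 6, 2] ∈ F_7^5.


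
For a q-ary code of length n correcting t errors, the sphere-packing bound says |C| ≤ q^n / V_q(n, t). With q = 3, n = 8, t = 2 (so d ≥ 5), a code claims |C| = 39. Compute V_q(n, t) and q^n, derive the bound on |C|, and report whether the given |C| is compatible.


V_q(n, t) = 129, q^n = 6561, Hamming bound = 50, |C| = 39 ≤ bound (satisfied).

Step 1: Compute V_q(n, t) = Σ_{j=0}^2 C(n, j) (q−1)^j.
  j = 0: C(8,0)·(2)^0 = 1·1 = 1.
  j = 1: C(8,1)·(2)^1 = 8·2 = 16.
  j = 2: C(8,2)·(2)^2 = 28·4 = 112.
  V_q(n, t) = 1 + 16 + 112 = 129.
Step 2: q^n = 3^8 = 6561.
Step 3: Hamming bound ⌊q^n / V_q(n,t)⌋ = ⌊6561/129⌋ = 50.
Step 4: Compare |C| = 39 to 50: satisfied.
The claimed |C| lies below the Hamming bound.


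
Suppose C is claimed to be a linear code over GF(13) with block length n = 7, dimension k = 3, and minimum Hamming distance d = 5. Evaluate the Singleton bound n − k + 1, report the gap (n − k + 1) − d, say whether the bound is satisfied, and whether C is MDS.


Singleton RHS = n − k + 1 = 5, slack = 0, bound satisfied, MDS.

Singleton bound: d ≤ n − k + 1.
Here n = 7, k = 3, so n − k + 1 = 5.
Given d = 5, check d ≤ 5: YES.
Slack = (n − k + 1) − d = 0.
The code is MDS (slack = 0).
Description: the claimed parameters are [7, 3, 5]_13; such a code would be MDS (meets Singleton bound).


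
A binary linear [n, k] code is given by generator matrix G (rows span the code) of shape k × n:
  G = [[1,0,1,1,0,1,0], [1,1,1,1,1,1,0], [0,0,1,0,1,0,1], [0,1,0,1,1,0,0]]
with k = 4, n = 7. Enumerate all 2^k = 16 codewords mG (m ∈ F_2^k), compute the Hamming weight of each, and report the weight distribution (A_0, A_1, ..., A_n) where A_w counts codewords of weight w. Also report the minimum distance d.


Weight distribution: A_0 = 1, A_1 = 1, A_2 = 1, A_3 = 4, A_4 = 5, A_5 = 3, A_6 = 1. Minimum distance d = 1.

Enumerate all 2^4 = 16 messages m ∈ F_2^4.
For each, compute codeword c = mG in F_2^7, then tally its weight.
  m = 0000 → c = 0000000, weight = 0.
  m = 1000 → c = 1011010, weight = 4.
  m = 0100 → c = 1111110, weight = 6.
  m = 1100 → c = 0100100, weight = 2.
  m = 0010 → c = 0010101, weight = 3.
  m = 1010 → c = 1001111, weight = 5.
  m = 0110 → c = 1101011, weight = 5.
  m = 1110 → c = 0110001, weight = 3.
  m = 0001 → c = 0101100, weight = 3.
  m = 1001 → c = 1110110, weight = 5.
  m = 0101 → c = 1010010, weight = 3.
  m = 1101 → c = 0001000, weight = 1.
  m = 0011 → c = 0111001, weight = 4.
  m = 1011 → c = 1100011, weight = 4.
  m = 0111 → c = 1000111, weight = 4.
  m = 1111 → c = 0011101, weight = 4.
Tally weights:
  weight 0: 1 codewords.
  weight 1: 1 codewords.
  weight 2: 1 codewords.
  weight 3: 4 codewords.
  weight 4: 5 codewords.
  weight 5: 3 codewords.
  weight 6: 1 codewords.
Minimum distance d = smallest w > 0 with A_w > 0 = 1.
Sanity: Σ A_w = 16 = 2^4 = 16 ✓.


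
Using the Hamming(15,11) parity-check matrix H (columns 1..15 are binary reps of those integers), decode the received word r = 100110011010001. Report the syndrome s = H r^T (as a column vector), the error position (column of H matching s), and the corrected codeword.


s = (0, 1, 0, 1)^T, error position = 5, corrected codeword c = 100100011010001

Compute s = H r^T mod 2 one row at a time:
  s_1 = 1 + 1 + 0 + 1 + 0 + 0 + 0 + 1 = 4 ≡ 0 (mod 2).
  s_2 = 1 + 1 + 0 + 0 + 0 + 0 + 0 + 1 = 3 ≡ 1 (mod 2).
  s_3 = 0 + 0 + 0 + 0 + 0 + 1 + 0 + 1 = 2 ≡ 0 (mod 2).
  s_4 = 1 + 0 + 1 + 0 + 1 + 1 + 0 + 1 = 5 ≡ 1 (mod 2).
s = (0, 1, 0, 1)^T — this equals column 5 of H (binary 0101), so error is at position 5.
Correct: flip bit 5 of r = 100110011010001 to get c = 100100011010001.
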